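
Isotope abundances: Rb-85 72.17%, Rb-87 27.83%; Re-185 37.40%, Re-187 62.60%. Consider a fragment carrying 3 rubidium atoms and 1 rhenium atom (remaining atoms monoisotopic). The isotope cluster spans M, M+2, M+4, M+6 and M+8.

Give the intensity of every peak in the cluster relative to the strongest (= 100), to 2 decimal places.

35.33 : 100.00 : 84.17 : 28.40 : 3.39

Rubidium pattern (n=3): 0.37589809 : 0.43485841 : 0.16768892 : 0.02155458
Rhenium pattern (n=1): 0.3740 : 0.6260
Convolve the two distributions (both contribute in 2-u steps):
  M: 0.37589809×0.3740 = 0.140586
  M+2: 0.37589809×0.6260 + 0.43485841×0.3740 = 0.397949
  M+4: 0.43485841×0.6260 + 0.16768892×0.3740 = 0.334937
  M+6: 0.16768892×0.6260 + 0.02155458×0.3740 = 0.113035
  M+8: 0.02155458×0.6260 = 0.013493
Scale to base peak (0.397949) = 100: 35.33 : 100.00 : 84.17 : 28.40 : 3.39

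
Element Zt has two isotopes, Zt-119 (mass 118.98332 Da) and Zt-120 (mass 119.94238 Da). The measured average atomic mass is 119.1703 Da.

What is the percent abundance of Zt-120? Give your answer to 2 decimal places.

19.50%

With x = fraction of Zt-119 (so Zt-120 is 1 − x):
118.98332·x + 119.94238·(1 − x) = 119.1703
(118.98332 − 119.94238)·x = 119.1703 − 119.94238
x = -0.77208 / -0.95906 = 0.80504 → 80.50% Zt-119, 19.50% Zt-120.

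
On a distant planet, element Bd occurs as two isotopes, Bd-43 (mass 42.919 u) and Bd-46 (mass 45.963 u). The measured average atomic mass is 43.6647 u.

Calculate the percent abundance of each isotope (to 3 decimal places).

Bd-43: 75.503%, Bd-46: 24.497%

Writing the weighted mean with unknown fraction x of Bd-43:
42.919·x + 45.963·(1 − x) = 43.6647
(42.919 − 45.963)·x = 43.6647 − 45.963
x = -2.2983 / -3.044 = 0.75503 → 75.503% Bd-43, 24.497% Bd-46.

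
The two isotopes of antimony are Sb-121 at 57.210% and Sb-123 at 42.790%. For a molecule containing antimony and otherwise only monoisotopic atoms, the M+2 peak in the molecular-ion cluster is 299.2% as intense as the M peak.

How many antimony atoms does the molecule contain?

The M+2/M ratio from n Sb atoms is n · q/p = n · 0.42790/0.57210.
n = 2.992 × 0.57210/0.42790 = 4.00 ≈ 4

4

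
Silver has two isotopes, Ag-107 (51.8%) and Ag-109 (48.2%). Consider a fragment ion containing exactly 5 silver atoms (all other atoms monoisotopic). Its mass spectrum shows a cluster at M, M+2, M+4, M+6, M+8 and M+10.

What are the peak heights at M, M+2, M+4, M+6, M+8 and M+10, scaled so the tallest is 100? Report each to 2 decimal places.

11.55 : 53.73 : 100.00 : 93.05 : 43.29 : 8.06

Expanding (0.518 + 0.482)^5:
P(M) = 0.518^5 = 0.037295
P(M+2) = 5 × 0.518^4 × 0.482^1 = 0.173515
P(M+4) = 10 × 0.518^3 × 0.482^2 = 0.322911
P(M+6) = 10 × 0.518^2 × 0.482^3 = 0.300470
P(M+8) = 5 × 0.518^1 × 0.482^4 = 0.139794
P(M+10) = 0.482^5 = 0.026016
The M+4 peak is largest (0.322911); scaling to 100 gives 11.55 : 53.73 : 100.00 : 93.05 : 43.29 : 8.06.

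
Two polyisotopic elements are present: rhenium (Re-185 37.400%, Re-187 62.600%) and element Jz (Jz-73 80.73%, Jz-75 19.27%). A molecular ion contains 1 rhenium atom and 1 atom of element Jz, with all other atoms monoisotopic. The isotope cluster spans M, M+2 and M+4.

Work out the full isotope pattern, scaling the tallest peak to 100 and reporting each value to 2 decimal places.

Rhenium pattern (n=1): 0.3740 : 0.6260
Element Jz pattern (n=1): 0.8073 : 0.1927
Convolve the two distributions (both contribute in 2-u steps):
  M: 0.3740×0.8073 = 0.301930
  M+2: 0.3740×0.1927 + 0.6260×0.8073 = 0.577440
  M+4: 0.6260×0.1927 = 0.120630
Scale to base peak (0.577440) = 100: 52.29 : 100.00 : 20.89

52.29 : 100.00 : 20.89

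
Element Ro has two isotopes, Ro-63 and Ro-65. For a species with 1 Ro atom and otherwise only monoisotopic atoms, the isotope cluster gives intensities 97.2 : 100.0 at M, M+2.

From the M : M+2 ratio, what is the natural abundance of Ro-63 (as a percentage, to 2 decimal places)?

If p is the fraction of Ro that is Ro-63, then I(M+2)/I(M) = [C(1,1)·p^0·(1−p)] / p^1 = 1·(1−p)/p = 100.0/97.2 = 1.0288
(1−p)/p = 1.0288/1 = 1.0288  ⇒  p = 1/(1 + 1.0288) = 0.4929
Ro-63: 49.29%, Ro-65: 50.71%.

49.29%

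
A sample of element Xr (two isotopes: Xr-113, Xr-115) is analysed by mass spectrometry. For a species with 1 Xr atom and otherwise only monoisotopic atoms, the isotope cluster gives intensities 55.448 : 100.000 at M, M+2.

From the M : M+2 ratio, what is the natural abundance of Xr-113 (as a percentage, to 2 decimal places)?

35.67%

If p is the fraction of Xr that is Xr-113, then I(M+2)/I(M) = [C(1,1)·p^0·(1−p)] / p^1 = 1·(1−p)/p = 100.000/55.448 = 1.8035
(1−p)/p = 1.8035/1 = 1.8035  ⇒  p = 1/(1 + 1.8035) = 0.3567
Xr-113: 35.67%, Xr-115: 64.33%.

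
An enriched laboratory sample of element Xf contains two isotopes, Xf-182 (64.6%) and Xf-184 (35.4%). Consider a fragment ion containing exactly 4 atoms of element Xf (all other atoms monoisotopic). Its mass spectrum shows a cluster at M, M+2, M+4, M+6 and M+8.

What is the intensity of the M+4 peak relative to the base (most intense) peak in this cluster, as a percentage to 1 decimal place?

Term probabilities: M 0.1742, M+2 0.3817, M+4 0.3138, M+6 0.1146, M+8 0.0157. Base peak = M+2.
P(M+2) = C(4,1) × 0.646^3 × 0.354^1 = 4 × 0.26958614 × 0.3540 = 0.381734 (base)
P(M+4) = C(4,2) × 0.646^2 × 0.354^2 = 6 × 0.417316 × 0.125316 = 0.313778
Relative intensity = 0.313778 / 0.381734 × 100 = 82.2

82.2%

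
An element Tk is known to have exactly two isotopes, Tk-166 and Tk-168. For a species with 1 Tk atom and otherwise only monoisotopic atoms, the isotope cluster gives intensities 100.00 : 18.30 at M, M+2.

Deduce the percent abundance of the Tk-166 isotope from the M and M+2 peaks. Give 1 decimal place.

84.5%

Write p for the Tk-166 fraction. I(M+2)/I(M) = [C(1,1)·p^0·(1−p)] / p^1 = 1·(1−p)/p = 18.30/100.00 = 0.1830
(1−p)/p = 0.1830/1 = 0.1830  ⇒  p = 1/(1 + 0.1830) = 0.8453
Tk-166: 84.5%, Tk-168: 15.5%.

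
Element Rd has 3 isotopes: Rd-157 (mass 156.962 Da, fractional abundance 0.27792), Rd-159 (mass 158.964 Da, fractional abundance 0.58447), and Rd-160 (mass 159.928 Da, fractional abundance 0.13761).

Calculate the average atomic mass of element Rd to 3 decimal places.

158.540 Da

Ar = Σ fᵢ·mᵢ = 0.27792 × 156.962 + 0.58447 × 158.964 + 0.13761 × 159.928
= 43.6229 + 92.9097 + 22.0077 = 158.5403 Da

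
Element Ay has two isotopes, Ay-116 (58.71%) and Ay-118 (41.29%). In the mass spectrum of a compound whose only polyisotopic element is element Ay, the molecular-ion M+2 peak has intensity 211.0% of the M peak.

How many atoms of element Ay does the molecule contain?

3

For n independent Ay atoms, I(M+2)/I(M) = n · (abundance Ay-118) / (abundance Ay-116) = n · 0.4129/0.5871.
n = 2.110 × 0.5871/0.4129 = 3.00 ≈ 3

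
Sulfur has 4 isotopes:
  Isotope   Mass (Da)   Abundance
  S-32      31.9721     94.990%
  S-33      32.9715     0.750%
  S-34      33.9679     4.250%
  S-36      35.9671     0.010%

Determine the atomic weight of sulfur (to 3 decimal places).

32.065 Da

Ar = Σ fᵢ·mᵢ = 0.94990 × 31.9721 + 0.00750 × 32.9715 + 0.04250 × 33.9679 + 0.00010 × 35.9671
= 30.37030 + 0.24729 + 1.44364 + 0.00360 = 32.06483 Da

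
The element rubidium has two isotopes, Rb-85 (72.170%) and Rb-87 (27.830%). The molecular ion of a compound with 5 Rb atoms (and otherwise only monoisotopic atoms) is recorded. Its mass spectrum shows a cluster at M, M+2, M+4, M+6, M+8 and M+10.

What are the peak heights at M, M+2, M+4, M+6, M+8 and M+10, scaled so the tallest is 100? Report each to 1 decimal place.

51.9 : 100.0 : 77.1 : 29.7 : 5.7 : 0.4

Each Rb atom is independently Rb-85 (p = 0.72170) or Rb-87 (q = 0.27830); the cluster is the binomial expansion (p + q)^5.
P(M) = 0.72170^5 = 0.195787
P(M+2) = 5 × 0.72170^4 × 0.27830^1 = 0.377494
P(M+4) = 10 × 0.72170^3 × 0.27830^2 = 0.291136
P(M+6) = 10 × 0.72170^2 × 0.27830^3 = 0.112267
P(M+8) = 5 × 0.72170^1 × 0.27830^4 = 0.021646
P(M+10) = 0.27830^5 = 0.001669
The M+2 peak is largest (0.377494); scaling to 100 gives 51.9 : 100.0 : 77.1 : 29.7 : 5.7 : 0.4.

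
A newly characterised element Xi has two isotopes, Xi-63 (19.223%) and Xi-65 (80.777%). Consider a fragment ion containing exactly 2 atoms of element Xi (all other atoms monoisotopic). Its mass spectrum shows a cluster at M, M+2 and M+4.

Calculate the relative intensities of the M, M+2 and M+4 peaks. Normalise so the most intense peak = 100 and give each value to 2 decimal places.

5.66 : 47.60 : 100.00

The 2 Xi atoms are independent, so intensities follow the terms of (0.19223 + 0.80777)^2.
P(M) = 0.19223^2 = 0.036952
P(M+2) = 2 × 0.19223^1 × 0.80777^1 = 0.310555
P(M+4) = 0.80777^2 = 0.652492
The M+4 peak is largest (0.652492); scaling to 100 gives 5.66 : 47.60 : 100.00.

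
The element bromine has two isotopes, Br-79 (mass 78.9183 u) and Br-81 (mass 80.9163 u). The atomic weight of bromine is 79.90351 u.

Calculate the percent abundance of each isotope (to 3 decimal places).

With x = fraction of Br-79 (so Br-81 is 1 − x):
78.9183·x + 80.9163·(1 − x) = 79.90351
(78.9183 − 80.9163)·x = 79.90351 − 80.9163
x = -1.01279 / -1.9980 = 0.50690 → 50.690% Br-79, 49.310% Br-81.

Br-79: 50.690%, Br-81: 49.310%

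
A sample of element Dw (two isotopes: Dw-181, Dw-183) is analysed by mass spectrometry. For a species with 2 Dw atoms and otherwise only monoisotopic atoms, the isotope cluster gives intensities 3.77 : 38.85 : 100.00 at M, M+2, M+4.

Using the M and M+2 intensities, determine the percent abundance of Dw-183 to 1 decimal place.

83.7%

Let p = fractional abundance of Dw-181. I(M+2)/I(M) = [C(2,1)·p^1·(1−p)] / p^2 = 2·(1−p)/p = 38.85/3.77 = 10.3050
(1−p)/p = 10.3050/2 = 5.1525  ⇒  p = 1/(1 + 5.1525) = 0.1625
Dw-181: 16.3%, Dw-183: 83.7%.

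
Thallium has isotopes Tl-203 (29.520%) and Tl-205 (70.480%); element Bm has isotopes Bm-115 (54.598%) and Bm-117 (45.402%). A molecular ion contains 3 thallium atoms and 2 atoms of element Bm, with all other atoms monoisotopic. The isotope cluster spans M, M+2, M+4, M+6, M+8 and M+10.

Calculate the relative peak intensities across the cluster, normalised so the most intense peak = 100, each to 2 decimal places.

2.13 : 18.78 : 63.20 : 100.00 : 73.31 : 20.02

Thallium pattern (n=3): 0.02572463 : 0.18425524 : 0.43991564 : 0.35010449
Element Bm pattern (n=2): 0.29809416 : 0.49577168 : 0.20613416
Convolve the two distributions (both contribute in 2-u steps):
  M: 0.02572463×0.29809416 = 0.007668
  M+2: 0.02572463×0.49577168 + 0.18425524×0.29809416 = 0.067679
  M+4: 0.02572463×0.20613416 + 0.18425524×0.49577168 + 0.43991564×0.29809416 = 0.227788
  M+6: 0.18425524×0.20613416 + 0.43991564×0.49577168 + 0.35010449×0.29809416 = 0.360443
  M+8: 0.43991564×0.20613416 + 0.35010449×0.49577168 = 0.264254
  M+10: 0.35010449×0.20613416 = 0.072168
Scale to base peak (0.360443) = 100: 2.13 : 18.78 : 63.20 : 100.00 : 73.31 : 20.02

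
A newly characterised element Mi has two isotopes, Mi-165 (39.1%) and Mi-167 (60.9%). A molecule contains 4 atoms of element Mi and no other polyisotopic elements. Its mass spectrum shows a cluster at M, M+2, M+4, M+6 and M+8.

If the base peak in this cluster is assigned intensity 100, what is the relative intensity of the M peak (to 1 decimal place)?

Term probabilities: M 0.0234, M+2 0.1456, M+4 0.3402, M+6 0.3533, M+8 0.1376. Base peak = M+6.
P(M+6) = C(4,3) × 0.391^1 × 0.609^3 = 4 × 0.3910 × 0.22586653 = 0.353255 (base)
P(M) = C(4,0) × 0.391^4 × 0.609^0 = 1 × 0.0233726 × 1.0000 = 0.023373
Relative intensity = 0.023373 / 0.353255 × 100 = 6.6

6.6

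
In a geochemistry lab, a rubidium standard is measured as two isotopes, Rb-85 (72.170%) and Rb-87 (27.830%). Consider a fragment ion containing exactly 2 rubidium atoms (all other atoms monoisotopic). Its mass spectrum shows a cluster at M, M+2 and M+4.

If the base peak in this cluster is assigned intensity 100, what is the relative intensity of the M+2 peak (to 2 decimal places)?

Binomial terms of (0.72170 + 0.27830)^2: M 0.5209, M+2 0.4017, M+4 0.0775 → M is the base peak.
P(M) = C(2,0) × 0.72170^2 × 0.27830^0 = 1 × 0.52085089 × 1.0000 = 0.520851 (base)
P(M+2) = C(2,1) × 0.72170^1 × 0.27830^1 = 2 × 0.7217 × 0.2783 = 0.401698
Relative intensity = 0.401698 / 0.520851 × 100 = 77.12

77.12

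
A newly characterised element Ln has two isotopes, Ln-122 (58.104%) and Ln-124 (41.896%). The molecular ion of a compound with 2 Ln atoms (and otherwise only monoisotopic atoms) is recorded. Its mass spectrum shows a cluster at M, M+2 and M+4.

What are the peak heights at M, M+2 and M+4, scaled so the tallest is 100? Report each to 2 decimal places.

69.34 : 100.00 : 36.05

The 2 Ln atoms are independent, so intensities follow the terms of (0.58104 + 0.41896)^2.
P(M) = 0.58104^2 = 0.337607
P(M+2) = 2 × 0.58104^1 × 0.41896^1 = 0.486865
P(M+4) = 0.41896^2 = 0.175527
The M+2 peak is largest (0.486865); scaling to 100 gives 69.34 : 100.00 : 36.05.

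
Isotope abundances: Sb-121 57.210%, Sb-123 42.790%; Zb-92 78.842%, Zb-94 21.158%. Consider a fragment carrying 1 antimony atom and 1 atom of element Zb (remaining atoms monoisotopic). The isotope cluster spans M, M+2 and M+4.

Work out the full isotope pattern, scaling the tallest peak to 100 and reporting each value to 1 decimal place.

98.4 : 100.0 : 19.7

Antimony pattern (n=1): 0.5721 : 0.4279
Element Zb pattern (n=1): 0.78842 : 0.21158
Convolve the two distributions (both contribute in 2-u steps):
  M: 0.5721×0.78842 = 0.451055
  M+2: 0.5721×0.21158 + 0.4279×0.78842 = 0.458410
  M+4: 0.4279×0.21158 = 0.090535
Scale to base peak (0.458410) = 100: 98.4 : 100.0 : 19.7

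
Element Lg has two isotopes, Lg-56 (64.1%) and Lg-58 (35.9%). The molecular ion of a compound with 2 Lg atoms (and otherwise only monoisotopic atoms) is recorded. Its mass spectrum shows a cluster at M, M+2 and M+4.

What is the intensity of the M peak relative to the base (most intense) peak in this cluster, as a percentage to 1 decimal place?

Binomial terms of (0.641 + 0.359)^2: M 0.4109, M+2 0.4602, M+4 0.1289 → M+2 is the base peak.
P(M+2) = C(2,1) × 0.641^1 × 0.359^1 = 2 × 0.6410 × 0.3590 = 0.460238 (base)
P(M) = C(2,0) × 0.641^2 × 0.359^0 = 1 × 0.410881 × 1.0000 = 0.410881
Relative intensity = 0.410881 / 0.460238 × 100 = 89.3

89.3%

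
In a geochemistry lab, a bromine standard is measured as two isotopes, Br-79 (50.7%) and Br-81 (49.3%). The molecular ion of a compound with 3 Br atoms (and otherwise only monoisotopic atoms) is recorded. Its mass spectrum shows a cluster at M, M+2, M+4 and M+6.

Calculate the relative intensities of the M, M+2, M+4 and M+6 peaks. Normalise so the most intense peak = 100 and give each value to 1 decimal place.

Each Br atom is independently Br-79 (p = 0.507) or Br-81 (q = 0.493); the cluster is the binomial expansion (p + q)^3.
P(M) = 0.507^3 = 0.130324
P(M+2) = 3 × 0.507^2 × 0.493^1 = 0.380175
P(M+4) = 3 × 0.507^1 × 0.493^2 = 0.369678
P(M+6) = 0.493^3 = 0.119823
The M+2 peak is largest (0.380175); scaling to 100 gives 34.3 : 100.0 : 97.2 : 31.5.

34.3 : 100.0 : 97.2 : 31.5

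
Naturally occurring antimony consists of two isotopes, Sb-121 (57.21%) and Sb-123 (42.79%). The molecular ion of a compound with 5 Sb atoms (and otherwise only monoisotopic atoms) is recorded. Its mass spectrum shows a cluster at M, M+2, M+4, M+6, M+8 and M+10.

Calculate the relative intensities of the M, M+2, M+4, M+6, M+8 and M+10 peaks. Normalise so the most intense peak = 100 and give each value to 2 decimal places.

17.88 : 66.85 : 100.00 : 74.79 : 27.97 : 4.18

The 5 Sb atoms are independent, so intensities follow the terms of (0.5721 + 0.4279)^5.
P(M) = 0.5721^5 = 0.061286
P(M+2) = 5 × 0.5721^4 × 0.4279^1 = 0.229192
P(M+4) = 10 × 0.5721^3 × 0.4279^2 = 0.342847
P(M+6) = 10 × 0.5721^2 × 0.4279^3 = 0.256431
P(M+8) = 5 × 0.5721^1 × 0.4279^4 = 0.095898
P(M+10) = 0.4279^5 = 0.014345
The M+4 peak is largest (0.342847); scaling to 100 gives 17.88 : 66.85 : 100.00 : 74.79 : 27.97 : 4.18.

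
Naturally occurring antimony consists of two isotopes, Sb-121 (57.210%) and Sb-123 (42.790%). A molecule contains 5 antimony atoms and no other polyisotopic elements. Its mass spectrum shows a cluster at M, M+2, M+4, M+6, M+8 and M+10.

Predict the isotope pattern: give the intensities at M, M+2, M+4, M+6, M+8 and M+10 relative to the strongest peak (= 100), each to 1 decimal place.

17.9 : 66.8 : 100.0 : 74.8 : 28.0 : 4.2

Each Sb atom is independently Sb-121 (p = 0.57210) or Sb-123 (q = 0.42790); the cluster is the binomial expansion (p + q)^5.
P(M) = 0.57210^5 = 0.061286
P(M+2) = 5 × 0.57210^4 × 0.42790^1 = 0.229192
P(M+4) = 10 × 0.57210^3 × 0.42790^2 = 0.342847
P(M+6) = 10 × 0.57210^2 × 0.42790^3 = 0.256431
P(M+8) = 5 × 0.57210^1 × 0.42790^4 = 0.095898
P(M+10) = 0.42790^5 = 0.014345
The M+4 peak is largest (0.342847); scaling to 100 gives 17.9 : 66.8 : 100.0 : 74.8 : 28.0 : 4.2.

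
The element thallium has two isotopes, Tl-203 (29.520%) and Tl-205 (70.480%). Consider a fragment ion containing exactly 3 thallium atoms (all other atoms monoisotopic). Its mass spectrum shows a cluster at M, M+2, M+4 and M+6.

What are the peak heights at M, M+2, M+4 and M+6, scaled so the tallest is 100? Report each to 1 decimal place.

Expanding (0.29520 + 0.70480)^3:
P(M) = 0.29520^3 = 0.025725
P(M+2) = 3 × 0.29520^2 × 0.70480^1 = 0.184255
P(M+4) = 3 × 0.29520^1 × 0.70480^2 = 0.439916
P(M+6) = 0.70480^3 = 0.350104
The M+4 peak is largest (0.439916); scaling to 100 gives 5.8 : 41.9 : 100.0 : 79.6.

5.8 : 41.9 : 100.0 : 79.6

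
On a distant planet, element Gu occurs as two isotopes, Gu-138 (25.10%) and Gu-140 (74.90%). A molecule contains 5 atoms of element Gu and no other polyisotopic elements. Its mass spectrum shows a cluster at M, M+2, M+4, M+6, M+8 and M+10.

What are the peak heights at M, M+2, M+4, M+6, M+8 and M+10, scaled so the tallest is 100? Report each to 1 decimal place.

0.3 : 3.8 : 22.5 : 67.0 : 100.0 : 59.7

Expanding (0.2510 + 0.7490)^5:
P(M) = 0.2510^5 = 0.000996
P(M+2) = 5 × 0.2510^4 × 0.7490^1 = 0.014864
P(M+4) = 10 × 0.2510^3 × 0.7490^2 = 0.088712
P(M+6) = 10 × 0.2510^2 × 0.7490^3 = 0.264724
P(M+8) = 5 × 0.2510^1 × 0.7490^4 = 0.394976
P(M+10) = 0.7490^5 = 0.235727
The M+8 peak is largest (0.394976); scaling to 100 gives 0.3 : 3.8 : 22.5 : 67.0 : 100.0 : 59.7.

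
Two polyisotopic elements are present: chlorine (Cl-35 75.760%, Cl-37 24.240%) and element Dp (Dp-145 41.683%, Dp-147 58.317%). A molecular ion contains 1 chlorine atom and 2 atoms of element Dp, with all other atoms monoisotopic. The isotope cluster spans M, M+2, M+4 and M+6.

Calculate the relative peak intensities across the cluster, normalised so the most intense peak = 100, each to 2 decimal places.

32.07 : 100.00 : 91.49 : 20.09

Chlorine pattern (n=1): 0.7576 : 0.2424
Element Dp pattern (n=2): 0.17374725 : 0.4861655 : 0.34008725
Convolve the two distributions (both contribute in 2-u steps):
  M: 0.7576×0.17374725 = 0.131631
  M+2: 0.7576×0.4861655 + 0.2424×0.17374725 = 0.410435
  M+4: 0.7576×0.34008725 + 0.2424×0.4861655 = 0.375497
  M+6: 0.2424×0.34008725 = 0.082437
Scale to base peak (0.410435) = 100: 32.07 : 100.00 : 91.49 : 20.09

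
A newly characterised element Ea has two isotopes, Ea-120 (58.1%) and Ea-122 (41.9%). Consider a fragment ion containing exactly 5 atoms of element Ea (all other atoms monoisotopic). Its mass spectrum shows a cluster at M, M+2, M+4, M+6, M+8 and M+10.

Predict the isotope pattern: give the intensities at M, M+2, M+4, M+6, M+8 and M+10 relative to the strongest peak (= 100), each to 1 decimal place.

19.2 : 69.3 : 100.0 : 72.1 : 26.0 : 3.8

Expanding (0.581 + 0.419)^5:
P(M) = 0.581^5 = 0.066203
P(M+2) = 5 × 0.581^4 × 0.419^1 = 0.238720
P(M+4) = 10 × 0.581^3 × 0.419^2 = 0.344315
P(M+6) = 10 × 0.581^2 × 0.419^3 = 0.248310
P(M+8) = 5 × 0.581^1 × 0.419^4 = 0.089537
P(M+10) = 0.419^5 = 0.012914
The M+4 peak is largest (0.344315); scaling to 100 gives 19.2 : 69.3 : 100.0 : 72.1 : 26.0 : 3.8.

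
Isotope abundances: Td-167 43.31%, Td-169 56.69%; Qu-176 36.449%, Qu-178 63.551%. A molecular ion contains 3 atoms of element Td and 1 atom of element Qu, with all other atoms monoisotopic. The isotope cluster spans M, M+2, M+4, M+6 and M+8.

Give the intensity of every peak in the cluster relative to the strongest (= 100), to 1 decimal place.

Element Td pattern (n=3): 0.081239 : 0.31900984 : 0.41756333 : 0.18218783
Element Qu pattern (n=1): 0.36449 : 0.63551
Convolve the two distributions (both contribute in 2-u steps):
  M: 0.081239×0.36449 = 0.029611
  M+2: 0.081239×0.63551 + 0.31900984×0.36449 = 0.167904
  M+4: 0.31900984×0.63551 + 0.41756333×0.36449 = 0.354932
  M+6: 0.41756333×0.63551 + 0.18218783×0.36449 = 0.331771
  M+8: 0.18218783×0.63551 = 0.115782
Scale to base peak (0.354932) = 100: 8.3 : 47.3 : 100.0 : 93.5 : 32.6

8.3 : 47.3 : 100.0 : 93.5 : 32.6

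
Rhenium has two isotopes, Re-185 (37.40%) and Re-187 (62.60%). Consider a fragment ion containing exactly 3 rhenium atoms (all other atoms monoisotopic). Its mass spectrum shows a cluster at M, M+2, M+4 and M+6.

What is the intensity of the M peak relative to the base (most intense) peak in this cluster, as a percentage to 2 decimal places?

11.90%

Term probabilities: M 0.0523, M+2 0.2627, M+4 0.4397, M+6 0.2453. Base peak = M+4.
P(M+4) = C(3,2) × 0.3740^1 × 0.6260^2 = 3 × 0.3740 × 0.391876 = 0.439685 (base)
P(M) = C(3,0) × 0.3740^3 × 0.6260^0 = 1 × 0.05231362 × 1.0000 = 0.052314
Relative intensity = 0.052314 / 0.439685 × 100 = 11.90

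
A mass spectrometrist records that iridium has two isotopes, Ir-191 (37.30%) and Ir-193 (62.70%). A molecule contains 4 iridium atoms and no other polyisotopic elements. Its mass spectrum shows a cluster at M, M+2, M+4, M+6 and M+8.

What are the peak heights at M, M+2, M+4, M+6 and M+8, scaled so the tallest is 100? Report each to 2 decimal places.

Expanding (0.3730 + 0.6270)^4:
P(M) = 0.3730^4 = 0.019357
P(M+2) = 4 × 0.3730^3 × 0.6270^1 = 0.130153
P(M+4) = 6 × 0.3730^2 × 0.6270^2 = 0.328174
P(M+6) = 4 × 0.3730^1 × 0.6270^3 = 0.367766
P(M+8) = 0.6270^4 = 0.154550
The M+6 peak is largest (0.367766); scaling to 100 gives 5.26 : 35.39 : 89.23 : 100.00 : 42.02.

5.26 : 35.39 : 89.23 : 100.00 : 42.02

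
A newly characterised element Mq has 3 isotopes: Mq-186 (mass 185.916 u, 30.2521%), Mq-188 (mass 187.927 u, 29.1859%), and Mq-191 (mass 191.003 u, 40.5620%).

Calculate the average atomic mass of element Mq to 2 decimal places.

The abundance-weighted mean is 0.302521 × 185.916 + 0.291859 × 187.927 + 0.405620 × 191.003
= 56.2435 + 54.8482 + 77.4746 = 188.5663 u

188.57 u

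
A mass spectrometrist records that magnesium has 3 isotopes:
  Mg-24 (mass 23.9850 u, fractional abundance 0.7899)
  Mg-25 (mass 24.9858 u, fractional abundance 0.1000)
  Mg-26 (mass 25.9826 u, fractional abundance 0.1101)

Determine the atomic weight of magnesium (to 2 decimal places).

The abundance-weighted mean is 0.7899 × 23.9850 + 0.1000 × 24.9858 + 0.1101 × 25.9826
= 18.94575 + 2.49858 + 2.86068 = 24.30501 u

24.31 u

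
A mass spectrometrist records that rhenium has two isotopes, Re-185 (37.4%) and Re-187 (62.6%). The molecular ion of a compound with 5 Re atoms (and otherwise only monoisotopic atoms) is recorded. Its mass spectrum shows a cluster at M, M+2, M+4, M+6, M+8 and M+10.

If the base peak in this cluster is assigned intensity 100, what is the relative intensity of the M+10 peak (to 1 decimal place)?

Binomial terms of (0.374 + 0.626)^5: M 0.0073, M+2 0.0612, M+4 0.2050, M+6 0.3431, M+8 0.2872, M+10 0.0961 → M+6 is the base peak.
P(M+6) = C(5,3) × 0.374^2 × 0.626^3 = 10 × 0.139876 × 0.24531438 = 0.343136 (base)
P(M+10) = C(5,5) × 0.374^0 × 0.626^5 = 1 × 1.0000 × 0.09613282 = 0.096133
Relative intensity = 0.096133 / 0.343136 × 100 = 28.0

28.0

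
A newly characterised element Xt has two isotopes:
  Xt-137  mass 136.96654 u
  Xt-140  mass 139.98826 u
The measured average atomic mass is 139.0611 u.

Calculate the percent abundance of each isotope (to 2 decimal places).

Xt-137: 30.68%, Xt-140: 69.32%

Writing the weighted mean with unknown fraction x of Xt-137:
136.96654·x + 139.98826·(1 − x) = 139.0611
(136.96654 − 139.98826)·x = 139.0611 − 139.98826
x = -0.92716 / -3.02172 = 0.30683 → 30.68% Xt-137, 69.32% Xt-140.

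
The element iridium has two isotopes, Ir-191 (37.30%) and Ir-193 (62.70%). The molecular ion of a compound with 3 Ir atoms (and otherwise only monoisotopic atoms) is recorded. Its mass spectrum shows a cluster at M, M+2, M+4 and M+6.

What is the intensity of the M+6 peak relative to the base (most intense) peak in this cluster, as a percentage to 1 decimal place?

Binomial terms of (0.3730 + 0.6270)^3: M 0.0519, M+2 0.2617, M+4 0.4399, M+6 0.2465 → M+4 is the base peak.
P(M+4) = C(3,2) × 0.3730^1 × 0.6270^2 = 3 × 0.3730 × 0.393129 = 0.439911 (base)
P(M+6) = C(3,3) × 0.3730^0 × 0.6270^3 = 1 × 1.0000 × 0.24649188 = 0.246492
Relative intensity = 0.246492 / 0.439911 × 100 = 56.0

56.0%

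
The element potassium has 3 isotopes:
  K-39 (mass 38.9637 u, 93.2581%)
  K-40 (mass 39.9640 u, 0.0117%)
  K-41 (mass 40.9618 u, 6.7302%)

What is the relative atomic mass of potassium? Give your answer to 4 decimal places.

Weight each isotope mass by its fractional abundance: 0.932581 × 38.9637 + 0.000117 × 39.9640 + 0.067302 × 40.9618
= 36.33681 + 0.00468 + 2.75681 = 39.09830 u

39.0983 u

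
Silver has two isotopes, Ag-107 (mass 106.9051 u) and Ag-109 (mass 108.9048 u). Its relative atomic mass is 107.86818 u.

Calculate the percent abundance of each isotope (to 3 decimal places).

Let x be the fractional abundance of Ag-107; then Ag-109 has abundance 1 − x.
106.9051·x + 108.9048·(1 − x) = 107.86818
(106.9051 − 108.9048)·x = 107.86818 − 108.9048
x = -1.03662 / -1.9997 = 0.51839 → 51.839% Ag-107, 48.161% Ag-109.

Ag-107: 51.839%, Ag-109: 48.161%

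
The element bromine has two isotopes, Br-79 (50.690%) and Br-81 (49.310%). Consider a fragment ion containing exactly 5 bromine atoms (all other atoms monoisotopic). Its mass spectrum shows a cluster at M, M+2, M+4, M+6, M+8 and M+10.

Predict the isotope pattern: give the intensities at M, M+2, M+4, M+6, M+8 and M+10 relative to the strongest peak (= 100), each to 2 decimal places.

The 5 Br atoms are independent, so intensities follow the terms of (0.50690 + 0.49310)^5.
P(M) = 0.50690^5 = 0.033467
P(M+2) = 5 × 0.50690^4 × 0.49310^1 = 0.162777
P(M+4) = 10 × 0.50690^3 × 0.49310^2 = 0.316692
P(M+6) = 10 × 0.50690^2 × 0.49310^3 = 0.308070
P(M+8) = 5 × 0.50690^1 × 0.49310^4 = 0.149842
P(M+10) = 0.49310^5 = 0.029152
The M+4 peak is largest (0.316692); scaling to 100 gives 10.57 : 51.40 : 100.00 : 97.28 : 47.31 : 9.21.

10.57 : 51.40 : 100.00 : 97.28 : 47.31 : 9.21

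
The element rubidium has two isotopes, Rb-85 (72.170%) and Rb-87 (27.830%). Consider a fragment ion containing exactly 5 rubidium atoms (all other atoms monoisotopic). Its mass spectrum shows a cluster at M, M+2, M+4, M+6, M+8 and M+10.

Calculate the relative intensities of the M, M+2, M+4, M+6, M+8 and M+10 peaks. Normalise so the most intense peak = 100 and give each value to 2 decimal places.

51.86 : 100.00 : 77.12 : 29.74 : 5.73 : 0.44

Expanding (0.72170 + 0.27830)^5:
P(M) = 0.72170^5 = 0.195787
P(M+2) = 5 × 0.72170^4 × 0.27830^1 = 0.377494
P(M+4) = 10 × 0.72170^3 × 0.27830^2 = 0.291136
P(M+6) = 10 × 0.72170^2 × 0.27830^3 = 0.112267
P(M+8) = 5 × 0.72170^1 × 0.27830^4 = 0.021646
P(M+10) = 0.27830^5 = 0.001669
The M+2 peak is largest (0.377494); scaling to 100 gives 51.86 : 100.00 : 77.12 : 29.74 : 5.73 : 0.44.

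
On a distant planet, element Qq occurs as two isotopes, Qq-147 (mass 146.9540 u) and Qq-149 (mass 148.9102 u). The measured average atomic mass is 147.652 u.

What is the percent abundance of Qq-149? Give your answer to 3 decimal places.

Let x be the fractional abundance of Qq-147; then Qq-149 has abundance 1 − x.
146.9540·x + 148.9102·(1 − x) = 147.652
(146.9540 − 148.9102)·x = 147.652 − 148.9102
x = -1.2582 / -1.9562 = 0.64319 → 64.319% Qq-147, 35.681% Qq-149.

35.681%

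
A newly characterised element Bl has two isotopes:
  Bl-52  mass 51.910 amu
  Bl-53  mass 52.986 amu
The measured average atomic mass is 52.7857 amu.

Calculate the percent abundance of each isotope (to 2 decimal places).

Let x be the fractional abundance of Bl-52; then Bl-53 has abundance 1 − x.
51.910·x + 52.986·(1 − x) = 52.7857
(51.910 − 52.986)·x = 52.7857 − 52.986
x = -0.2003 / -1.076 = 0.18615 → 18.62% Bl-52, 81.38% Bl-53.

Bl-52: 18.62%, Bl-53: 81.38%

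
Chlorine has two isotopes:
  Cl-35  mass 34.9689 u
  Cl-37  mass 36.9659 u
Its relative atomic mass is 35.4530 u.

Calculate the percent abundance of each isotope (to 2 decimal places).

With x = fraction of Cl-35 (so Cl-37 is 1 − x):
34.9689·x + 36.9659·(1 − x) = 35.4530
(34.9689 − 36.9659)·x = 35.4530 − 36.9659
x = -1.5129 / -1.9970 = 0.75759 → 75.76% Cl-35, 24.24% Cl-37.

Cl-35: 75.76%, Cl-37: 24.24%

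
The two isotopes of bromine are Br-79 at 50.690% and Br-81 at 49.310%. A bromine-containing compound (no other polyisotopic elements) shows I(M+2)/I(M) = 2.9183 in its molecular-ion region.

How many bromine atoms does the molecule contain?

3

For n independent Br atoms, I(M+2)/I(M) = n · (abundance Br-81) / (abundance Br-79) = n · 0.49310/0.50690.
n = 2.9183 × 0.50690/0.49310 = 3.00 ≈ 3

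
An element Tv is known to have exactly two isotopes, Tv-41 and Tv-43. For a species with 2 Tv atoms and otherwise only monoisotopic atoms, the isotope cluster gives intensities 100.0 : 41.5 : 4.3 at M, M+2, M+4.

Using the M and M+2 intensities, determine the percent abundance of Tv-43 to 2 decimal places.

17.18%

Let p = fractional abundance of Tv-41. I(M+2)/I(M) = [C(2,1)·p^1·(1−p)] / p^2 = 2·(1−p)/p = 41.5/100.0 = 0.4150
(1−p)/p = 0.4150/2 = 0.2075  ⇒  p = 1/(1 + 0.2075) = 0.8282
Tv-41: 82.82%, Tv-43: 17.18%.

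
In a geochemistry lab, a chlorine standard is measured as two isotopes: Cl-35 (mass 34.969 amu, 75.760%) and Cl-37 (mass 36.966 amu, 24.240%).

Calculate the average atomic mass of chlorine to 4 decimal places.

35.4531 amu

The abundance-weighted mean is 0.75760 × 34.969 + 0.24240 × 36.966
= 26.49251 + 8.96056 = 35.45307 amu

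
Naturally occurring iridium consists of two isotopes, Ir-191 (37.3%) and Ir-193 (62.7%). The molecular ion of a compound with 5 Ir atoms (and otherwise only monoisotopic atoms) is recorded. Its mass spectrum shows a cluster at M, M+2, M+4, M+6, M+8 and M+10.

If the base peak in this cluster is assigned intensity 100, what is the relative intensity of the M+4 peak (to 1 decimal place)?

Binomial terms of (0.373 + 0.627)^5: M 0.0072, M+2 0.0607, M+4 0.2040, M+6 0.3429, M+8 0.2882, M+10 0.0969 → M+6 is the base peak.
P(M+6) = C(5,3) × 0.373^2 × 0.627^3 = 10 × 0.139129 × 0.24649188 = 0.342942 (base)
P(M+4) = C(5,2) × 0.373^3 × 0.627^2 = 10 × 0.05189512 × 0.393129 = 0.204015
Relative intensity = 0.204015 / 0.342942 × 100 = 59.5

59.5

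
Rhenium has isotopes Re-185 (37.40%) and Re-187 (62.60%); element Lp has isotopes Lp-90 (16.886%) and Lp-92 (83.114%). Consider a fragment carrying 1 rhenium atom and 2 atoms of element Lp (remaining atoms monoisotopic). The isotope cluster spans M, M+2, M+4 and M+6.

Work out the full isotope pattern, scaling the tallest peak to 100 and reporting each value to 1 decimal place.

2.5 : 28.3 : 100.0 : 99.6

Rhenium pattern (n=1): 0.3740 : 0.6260
Element Lp pattern (n=2): 0.0285137 : 0.2806926 : 0.6907937
Convolve the two distributions (both contribute in 2-u steps):
  M: 0.3740×0.0285137 = 0.010664
  M+2: 0.3740×0.2806926 + 0.6260×0.0285137 = 0.122829
  M+4: 0.3740×0.6907937 + 0.6260×0.2806926 = 0.434070
  M+6: 0.6260×0.6907937 = 0.432437
Scale to base peak (0.434070) = 100: 2.5 : 28.3 : 100.0 : 99.6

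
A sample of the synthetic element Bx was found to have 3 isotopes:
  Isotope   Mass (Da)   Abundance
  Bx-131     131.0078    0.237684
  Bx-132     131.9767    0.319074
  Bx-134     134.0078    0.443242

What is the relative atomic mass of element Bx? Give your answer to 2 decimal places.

Average mass = Σ (abundance × isotope mass) = 0.237684 × 131.0078 + 0.319074 × 131.9767 + 0.443242 × 134.0078
= 31.13846 + 42.11033 + 59.39789 = 132.64668 Da

132.65 Da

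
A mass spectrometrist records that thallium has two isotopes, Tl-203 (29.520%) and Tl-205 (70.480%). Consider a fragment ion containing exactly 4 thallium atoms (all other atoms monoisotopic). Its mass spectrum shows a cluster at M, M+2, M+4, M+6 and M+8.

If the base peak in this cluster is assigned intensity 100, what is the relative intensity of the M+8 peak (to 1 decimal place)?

59.7

Binomial terms of (0.29520 + 0.70480)^4: M 0.0076, M+2 0.0725, M+4 0.2597, M+6 0.4134, M+8 0.2468 → M+6 is the base peak.
P(M+6) = C(4,3) × 0.29520^1 × 0.70480^3 = 4 × 0.2952 × 0.35010449 = 0.413403 (base)
P(M+8) = C(4,4) × 0.29520^0 × 0.70480^4 = 1 × 1.0000 × 0.24675365 = 0.246754
Relative intensity = 0.246754 / 0.413403 × 100 = 59.7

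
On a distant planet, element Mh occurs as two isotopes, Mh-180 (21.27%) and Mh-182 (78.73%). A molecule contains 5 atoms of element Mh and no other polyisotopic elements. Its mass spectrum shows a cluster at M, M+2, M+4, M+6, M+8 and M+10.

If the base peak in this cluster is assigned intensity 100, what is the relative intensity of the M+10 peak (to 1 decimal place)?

Binomial terms of (0.2127 + 0.7873)^5: M 0.0004, M+2 0.0081, M+4 0.0596, M+6 0.2208, M+8 0.4086, M+10 0.3025 → M+8 is the base peak.
P(M+8) = C(5,4) × 0.2127^1 × 0.7873^4 = 5 × 0.2127 × 0.38420322 = 0.408600 (base)
P(M+10) = C(5,5) × 0.2127^0 × 0.7873^5 = 1 × 1.0000 × 0.3024832 = 0.302483
Relative intensity = 0.302483 / 0.408600 × 100 = 74.0

74.0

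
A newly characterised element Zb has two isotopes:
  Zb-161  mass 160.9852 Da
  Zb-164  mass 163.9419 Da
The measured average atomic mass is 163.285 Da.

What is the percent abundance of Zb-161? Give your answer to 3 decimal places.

Writing the weighted mean with unknown fraction x of Zb-161:
160.9852·x + 163.9419·(1 − x) = 163.285
(160.9852 − 163.9419)·x = 163.285 − 163.9419
x = -0.6569 / -2.9567 = 0.22217 → 22.217% Zb-161, 77.783% Zb-164.

22.217%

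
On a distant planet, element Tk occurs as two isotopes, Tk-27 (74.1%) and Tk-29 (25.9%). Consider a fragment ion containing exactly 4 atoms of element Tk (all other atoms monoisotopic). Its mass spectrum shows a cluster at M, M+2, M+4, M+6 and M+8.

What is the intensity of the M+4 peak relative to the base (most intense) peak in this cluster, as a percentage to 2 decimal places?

52.43%

Binomial terms of (0.741 + 0.259)^4: M 0.3015, M+2 0.4215, M+4 0.2210, M+6 0.0515, M+8 0.0045 → M+2 is the base peak.
P(M+2) = C(4,1) × 0.741^3 × 0.259^1 = 4 × 0.40686902 × 0.2590 = 0.421516 (base)
P(M+4) = C(4,2) × 0.741^2 × 0.259^2 = 6 × 0.549081 × 0.067081 = 0.220997
Relative intensity = 0.220997 / 0.421516 × 100 = 52.43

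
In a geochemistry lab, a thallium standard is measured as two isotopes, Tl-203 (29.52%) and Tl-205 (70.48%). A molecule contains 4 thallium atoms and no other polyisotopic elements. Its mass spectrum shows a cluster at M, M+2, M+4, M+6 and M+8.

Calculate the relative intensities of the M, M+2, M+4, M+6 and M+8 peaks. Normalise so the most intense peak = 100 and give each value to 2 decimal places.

Each Tl atom is independently Tl-203 (p = 0.2952) or Tl-205 (q = 0.7048); the cluster is the binomial expansion (p + q)^4.
P(M) = 0.2952^4 = 0.007594
P(M+2) = 4 × 0.2952^3 × 0.7048^1 = 0.072523
P(M+4) = 6 × 0.2952^2 × 0.7048^2 = 0.259726
P(M+6) = 4 × 0.2952^1 × 0.7048^3 = 0.413403
P(M+8) = 0.7048^4 = 0.246754
The M+6 peak is largest (0.413403); scaling to 100 gives 1.84 : 17.54 : 62.83 : 100.00 : 59.69.

1.84 : 17.54 : 62.83 : 100.00 : 59.69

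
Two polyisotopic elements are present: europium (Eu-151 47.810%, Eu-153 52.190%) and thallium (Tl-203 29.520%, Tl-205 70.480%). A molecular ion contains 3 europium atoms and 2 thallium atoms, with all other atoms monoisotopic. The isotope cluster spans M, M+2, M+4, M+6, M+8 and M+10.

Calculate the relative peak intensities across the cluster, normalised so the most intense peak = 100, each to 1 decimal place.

Europium pattern (n=3): 0.10928391 : 0.3578871 : 0.39067407 : 0.14215492
Thallium pattern (n=2): 0.08714304 : 0.41611392 : 0.49674304
Convolve the two distributions (both contribute in 2-u steps):
  M: 0.10928391×0.08714304 = 0.009523
  M+2: 0.10928391×0.41611392 + 0.3578871×0.08714304 = 0.076662
  M+4: 0.10928391×0.49674304 + 0.3578871×0.41611392 + 0.39067407×0.08714304 = 0.237252
  M+6: 0.3578871×0.49674304 + 0.39067407×0.41611392 + 0.14215492×0.08714304 = 0.352731
  M+8: 0.39067407×0.49674304 + 0.14215492×0.41611392 = 0.253217
  M+10: 0.14215492×0.49674304 = 0.070614
Scale to base peak (0.352731) = 100: 2.7 : 21.7 : 67.3 : 100.0 : 71.8 : 20.0

2.7 : 21.7 : 67.3 : 100.0 : 71.8 : 20.0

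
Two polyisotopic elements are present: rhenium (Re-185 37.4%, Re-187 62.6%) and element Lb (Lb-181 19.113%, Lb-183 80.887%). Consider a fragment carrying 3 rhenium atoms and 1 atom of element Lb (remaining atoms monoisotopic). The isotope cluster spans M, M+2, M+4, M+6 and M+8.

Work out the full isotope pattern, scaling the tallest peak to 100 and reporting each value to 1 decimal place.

Rhenium pattern (n=3): 0.05231362 : 0.26268713 : 0.43968487 : 0.24531438
Element Lb pattern (n=1): 0.19113 : 0.80887
Convolve the two distributions (both contribute in 2-u steps):
  M: 0.05231362×0.19113 = 0.009999
  M+2: 0.05231362×0.80887 + 0.26268713×0.19113 = 0.092522
  M+4: 0.26268713×0.80887 + 0.43968487×0.19113 = 0.296517
  M+6: 0.43968487×0.80887 + 0.24531438×0.19113 = 0.402535
  M+8: 0.24531438×0.80887 = 0.198427
Scale to base peak (0.402535) = 100: 2.5 : 23.0 : 73.7 : 100.0 : 49.3

2.5 : 23.0 : 73.7 : 100.0 : 49.3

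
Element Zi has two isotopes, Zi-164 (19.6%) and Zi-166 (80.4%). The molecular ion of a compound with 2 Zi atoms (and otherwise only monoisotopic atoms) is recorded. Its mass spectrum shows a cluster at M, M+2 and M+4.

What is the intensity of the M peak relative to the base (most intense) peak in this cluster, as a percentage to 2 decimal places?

Term probabilities: M 0.0384, M+2 0.3152, M+4 0.6464. Base peak = M+4.
P(M+4) = C(2,2) × 0.196^0 × 0.804^2 = 1 × 1.0000 × 0.646416 = 0.646416 (base)
P(M) = C(2,0) × 0.196^2 × 0.804^0 = 1 × 0.038416 × 1.0000 = 0.038416
Relative intensity = 0.038416 / 0.646416 × 100 = 5.94

5.94%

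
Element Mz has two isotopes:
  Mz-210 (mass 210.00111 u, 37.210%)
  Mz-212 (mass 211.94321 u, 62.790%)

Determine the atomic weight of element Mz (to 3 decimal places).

211.221 u

The abundance-weighted mean is 0.37210 × 210.00111 + 0.62790 × 211.94321
= 78.141413 + 133.079142 = 211.220555 u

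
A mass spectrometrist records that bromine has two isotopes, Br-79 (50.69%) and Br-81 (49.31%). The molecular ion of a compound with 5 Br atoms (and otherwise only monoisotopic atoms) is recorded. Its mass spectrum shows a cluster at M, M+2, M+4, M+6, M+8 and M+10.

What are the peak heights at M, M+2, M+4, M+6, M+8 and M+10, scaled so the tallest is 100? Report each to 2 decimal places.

10.57 : 51.40 : 100.00 : 97.28 : 47.31 : 9.21

The 5 Br atoms are independent, so intensities follow the terms of (0.5069 + 0.4931)^5.
P(M) = 0.5069^5 = 0.033467
P(M+2) = 5 × 0.5069^4 × 0.4931^1 = 0.162777
P(M+4) = 10 × 0.5069^3 × 0.4931^2 = 0.316692
P(M+6) = 10 × 0.5069^2 × 0.4931^3 = 0.308070
P(M+8) = 5 × 0.5069^1 × 0.4931^4 = 0.149842
P(M+10) = 0.4931^5 = 0.029152
The M+4 peak is largest (0.316692); scaling to 100 gives 10.57 : 51.40 : 100.00 : 97.28 : 47.31 : 9.21.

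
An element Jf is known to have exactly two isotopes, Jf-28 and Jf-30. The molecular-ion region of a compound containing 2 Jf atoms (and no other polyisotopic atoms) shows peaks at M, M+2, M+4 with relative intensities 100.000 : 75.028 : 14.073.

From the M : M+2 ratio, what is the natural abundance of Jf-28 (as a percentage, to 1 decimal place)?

Write p for the Jf-28 fraction. I(M+2)/I(M) = [C(2,1)·p^1·(1−p)] / p^2 = 2·(1−p)/p = 75.028/100.000 = 0.7503
(1−p)/p = 0.7503/2 = 0.3751  ⇒  p = 1/(1 + 0.3751) = 0.7272
Jf-28: 72.7%, Jf-30: 27.3%.

72.7%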